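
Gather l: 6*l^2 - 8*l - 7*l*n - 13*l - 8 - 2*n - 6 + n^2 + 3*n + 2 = 6*l^2 + l*(-7*n - 21) + n^2 + n - 12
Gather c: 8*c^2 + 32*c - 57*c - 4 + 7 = 8*c^2 - 25*c + 3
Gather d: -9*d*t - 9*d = d*(-9*t - 9)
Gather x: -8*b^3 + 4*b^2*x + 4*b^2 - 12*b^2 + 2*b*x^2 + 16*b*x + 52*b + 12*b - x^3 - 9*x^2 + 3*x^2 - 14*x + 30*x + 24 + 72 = -8*b^3 - 8*b^2 + 64*b - x^3 + x^2*(2*b - 6) + x*(4*b^2 + 16*b + 16) + 96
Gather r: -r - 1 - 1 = -r - 2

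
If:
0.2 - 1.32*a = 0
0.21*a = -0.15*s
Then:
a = 0.15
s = -0.21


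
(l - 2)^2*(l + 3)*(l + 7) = l^4 + 6*l^3 - 15*l^2 - 44*l + 84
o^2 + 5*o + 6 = (o + 2)*(o + 3)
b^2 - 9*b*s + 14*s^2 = (b - 7*s)*(b - 2*s)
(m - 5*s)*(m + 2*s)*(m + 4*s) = m^3 + m^2*s - 22*m*s^2 - 40*s^3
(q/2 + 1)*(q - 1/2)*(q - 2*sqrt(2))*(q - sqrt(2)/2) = q^4/2 - 5*sqrt(2)*q^3/4 + 3*q^3/4 - 15*sqrt(2)*q^2/8 + q^2/2 + 3*q/2 + 5*sqrt(2)*q/4 - 1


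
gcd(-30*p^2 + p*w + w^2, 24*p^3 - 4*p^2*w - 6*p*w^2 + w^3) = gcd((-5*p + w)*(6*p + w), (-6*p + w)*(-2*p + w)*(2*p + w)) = 1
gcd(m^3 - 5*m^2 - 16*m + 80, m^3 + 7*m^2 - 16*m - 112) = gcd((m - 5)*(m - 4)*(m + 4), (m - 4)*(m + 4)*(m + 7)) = m^2 - 16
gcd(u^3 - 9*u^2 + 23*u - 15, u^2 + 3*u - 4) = u - 1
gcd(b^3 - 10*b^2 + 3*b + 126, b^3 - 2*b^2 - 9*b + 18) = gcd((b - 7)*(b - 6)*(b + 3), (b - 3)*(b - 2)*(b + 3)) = b + 3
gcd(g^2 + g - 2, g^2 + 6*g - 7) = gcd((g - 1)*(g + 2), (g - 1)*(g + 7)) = g - 1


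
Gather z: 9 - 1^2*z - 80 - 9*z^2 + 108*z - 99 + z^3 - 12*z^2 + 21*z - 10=z^3 - 21*z^2 + 128*z - 180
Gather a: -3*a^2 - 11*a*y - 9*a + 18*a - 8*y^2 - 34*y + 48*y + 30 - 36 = -3*a^2 + a*(9 - 11*y) - 8*y^2 + 14*y - 6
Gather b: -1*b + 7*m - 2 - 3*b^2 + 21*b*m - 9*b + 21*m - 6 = -3*b^2 + b*(21*m - 10) + 28*m - 8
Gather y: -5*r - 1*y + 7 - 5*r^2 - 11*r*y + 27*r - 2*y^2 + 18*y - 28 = -5*r^2 + 22*r - 2*y^2 + y*(17 - 11*r) - 21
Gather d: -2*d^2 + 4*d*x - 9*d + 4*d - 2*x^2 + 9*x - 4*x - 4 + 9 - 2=-2*d^2 + d*(4*x - 5) - 2*x^2 + 5*x + 3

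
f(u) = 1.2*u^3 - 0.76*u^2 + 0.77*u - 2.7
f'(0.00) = 0.77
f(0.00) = -2.70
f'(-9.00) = 306.05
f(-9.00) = -945.99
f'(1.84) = 10.16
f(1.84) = 3.62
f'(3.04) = 29.42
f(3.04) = 26.33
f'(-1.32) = 9.05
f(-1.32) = -7.80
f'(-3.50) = 50.19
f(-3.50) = -66.16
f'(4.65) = 71.54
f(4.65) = 105.10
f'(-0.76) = 4.00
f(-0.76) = -4.25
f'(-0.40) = 1.95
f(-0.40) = -3.21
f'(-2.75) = 32.18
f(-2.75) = -35.52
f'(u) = 3.6*u^2 - 1.52*u + 0.77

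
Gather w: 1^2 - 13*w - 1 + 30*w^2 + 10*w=30*w^2 - 3*w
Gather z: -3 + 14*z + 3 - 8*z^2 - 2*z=-8*z^2 + 12*z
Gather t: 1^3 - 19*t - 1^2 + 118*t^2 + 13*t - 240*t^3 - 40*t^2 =-240*t^3 + 78*t^2 - 6*t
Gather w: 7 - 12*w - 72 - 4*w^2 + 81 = -4*w^2 - 12*w + 16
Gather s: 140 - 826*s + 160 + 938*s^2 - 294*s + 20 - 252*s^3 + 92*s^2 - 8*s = -252*s^3 + 1030*s^2 - 1128*s + 320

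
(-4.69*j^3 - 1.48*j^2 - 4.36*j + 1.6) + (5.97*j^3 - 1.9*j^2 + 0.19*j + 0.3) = 1.28*j^3 - 3.38*j^2 - 4.17*j + 1.9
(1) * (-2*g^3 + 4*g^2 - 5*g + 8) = -2*g^3 + 4*g^2 - 5*g + 8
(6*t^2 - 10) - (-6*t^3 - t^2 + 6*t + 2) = 6*t^3 + 7*t^2 - 6*t - 12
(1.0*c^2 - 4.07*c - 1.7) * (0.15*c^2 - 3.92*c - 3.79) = 0.15*c^4 - 4.5305*c^3 + 11.9094*c^2 + 22.0893*c + 6.443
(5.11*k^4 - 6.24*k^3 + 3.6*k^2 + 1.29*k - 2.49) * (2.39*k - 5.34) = 12.2129*k^5 - 42.201*k^4 + 41.9256*k^3 - 16.1409*k^2 - 12.8397*k + 13.2966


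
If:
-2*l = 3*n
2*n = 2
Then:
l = -3/2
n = 1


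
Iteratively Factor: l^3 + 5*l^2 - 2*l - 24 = (l + 3)*(l^2 + 2*l - 8) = (l - 2)*(l + 3)*(l + 4)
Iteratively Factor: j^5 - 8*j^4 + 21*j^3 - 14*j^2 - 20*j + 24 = (j - 2)*(j^4 - 6*j^3 + 9*j^2 + 4*j - 12) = (j - 2)^2*(j^3 - 4*j^2 + j + 6) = (j - 2)^2*(j + 1)*(j^2 - 5*j + 6) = (j - 2)^3*(j + 1)*(j - 3)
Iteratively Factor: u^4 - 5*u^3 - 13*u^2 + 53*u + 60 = (u - 4)*(u^3 - u^2 - 17*u - 15) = (u - 4)*(u + 3)*(u^2 - 4*u - 5) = (u - 5)*(u - 4)*(u + 3)*(u + 1)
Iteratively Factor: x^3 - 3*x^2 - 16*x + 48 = (x + 4)*(x^2 - 7*x + 12) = (x - 4)*(x + 4)*(x - 3)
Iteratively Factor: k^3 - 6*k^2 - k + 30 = (k - 3)*(k^2 - 3*k - 10) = (k - 3)*(k + 2)*(k - 5)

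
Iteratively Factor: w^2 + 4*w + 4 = (w + 2)*(w + 2)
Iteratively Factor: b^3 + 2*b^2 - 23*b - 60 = (b - 5)*(b^2 + 7*b + 12) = (b - 5)*(b + 3)*(b + 4)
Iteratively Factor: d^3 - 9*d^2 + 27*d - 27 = (d - 3)*(d^2 - 6*d + 9) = (d - 3)^2*(d - 3)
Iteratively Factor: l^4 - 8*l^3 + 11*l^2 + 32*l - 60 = (l - 5)*(l^3 - 3*l^2 - 4*l + 12) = (l - 5)*(l - 2)*(l^2 - l - 6) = (l - 5)*(l - 2)*(l + 2)*(l - 3)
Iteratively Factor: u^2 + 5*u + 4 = (u + 1)*(u + 4)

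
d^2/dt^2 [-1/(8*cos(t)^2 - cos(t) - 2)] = (-256*sin(t)^4 + 193*sin(t)^2 - 28*cos(t) + 6*cos(3*t) + 97)/(8*sin(t)^2 + cos(t) - 6)^3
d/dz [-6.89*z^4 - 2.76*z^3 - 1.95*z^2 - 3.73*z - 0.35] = -27.56*z^3 - 8.28*z^2 - 3.9*z - 3.73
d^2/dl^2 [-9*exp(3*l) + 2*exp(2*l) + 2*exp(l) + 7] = (-81*exp(2*l) + 8*exp(l) + 2)*exp(l)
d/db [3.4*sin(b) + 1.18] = 3.4*cos(b)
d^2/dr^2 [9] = 0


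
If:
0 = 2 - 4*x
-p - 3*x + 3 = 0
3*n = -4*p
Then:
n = -2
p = 3/2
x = 1/2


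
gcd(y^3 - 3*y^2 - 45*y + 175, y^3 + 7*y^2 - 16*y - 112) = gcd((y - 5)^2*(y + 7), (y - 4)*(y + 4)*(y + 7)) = y + 7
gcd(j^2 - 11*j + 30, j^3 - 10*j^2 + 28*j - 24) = j - 6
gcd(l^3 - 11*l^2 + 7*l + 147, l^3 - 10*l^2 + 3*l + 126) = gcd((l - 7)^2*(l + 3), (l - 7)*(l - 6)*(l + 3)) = l^2 - 4*l - 21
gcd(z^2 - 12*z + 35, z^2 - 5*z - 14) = z - 7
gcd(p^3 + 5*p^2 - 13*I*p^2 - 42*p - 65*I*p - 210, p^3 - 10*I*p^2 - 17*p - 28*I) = p - 7*I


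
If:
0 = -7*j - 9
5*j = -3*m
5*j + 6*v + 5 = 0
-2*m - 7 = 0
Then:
No Solution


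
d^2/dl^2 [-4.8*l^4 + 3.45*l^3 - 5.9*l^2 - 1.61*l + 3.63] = -57.6*l^2 + 20.7*l - 11.8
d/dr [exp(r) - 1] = exp(r)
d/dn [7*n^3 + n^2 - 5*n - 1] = 21*n^2 + 2*n - 5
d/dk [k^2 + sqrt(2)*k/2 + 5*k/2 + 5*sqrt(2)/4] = 2*k + sqrt(2)/2 + 5/2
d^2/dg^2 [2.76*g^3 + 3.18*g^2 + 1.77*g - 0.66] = 16.56*g + 6.36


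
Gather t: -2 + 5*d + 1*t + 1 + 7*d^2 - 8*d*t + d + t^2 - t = 7*d^2 - 8*d*t + 6*d + t^2 - 1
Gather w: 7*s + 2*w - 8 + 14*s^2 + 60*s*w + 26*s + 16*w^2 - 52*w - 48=14*s^2 + 33*s + 16*w^2 + w*(60*s - 50) - 56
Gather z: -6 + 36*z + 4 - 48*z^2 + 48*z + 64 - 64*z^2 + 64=-112*z^2 + 84*z + 126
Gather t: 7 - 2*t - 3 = 4 - 2*t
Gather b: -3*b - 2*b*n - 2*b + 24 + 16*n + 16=b*(-2*n - 5) + 16*n + 40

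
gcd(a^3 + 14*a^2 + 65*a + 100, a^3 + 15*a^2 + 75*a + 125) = a^2 + 10*a + 25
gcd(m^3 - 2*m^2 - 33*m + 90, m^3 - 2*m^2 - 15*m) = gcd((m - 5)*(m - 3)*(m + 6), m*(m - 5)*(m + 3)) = m - 5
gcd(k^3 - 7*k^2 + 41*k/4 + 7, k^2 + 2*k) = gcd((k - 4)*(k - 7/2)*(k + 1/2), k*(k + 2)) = 1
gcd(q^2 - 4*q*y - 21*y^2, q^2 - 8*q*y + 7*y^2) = -q + 7*y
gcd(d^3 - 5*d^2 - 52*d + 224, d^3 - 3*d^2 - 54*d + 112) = d^2 - d - 56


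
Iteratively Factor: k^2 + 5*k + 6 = (k + 3)*(k + 2)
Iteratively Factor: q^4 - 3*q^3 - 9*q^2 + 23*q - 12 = (q - 1)*(q^3 - 2*q^2 - 11*q + 12) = (q - 1)*(q + 3)*(q^2 - 5*q + 4) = (q - 1)^2*(q + 3)*(q - 4)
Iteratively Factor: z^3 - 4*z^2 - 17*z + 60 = (z + 4)*(z^2 - 8*z + 15) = (z - 3)*(z + 4)*(z - 5)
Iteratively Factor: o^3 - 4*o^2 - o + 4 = (o + 1)*(o^2 - 5*o + 4) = (o - 1)*(o + 1)*(o - 4)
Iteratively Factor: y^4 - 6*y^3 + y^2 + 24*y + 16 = (y - 4)*(y^3 - 2*y^2 - 7*y - 4) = (y - 4)*(y + 1)*(y^2 - 3*y - 4) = (y - 4)*(y + 1)^2*(y - 4)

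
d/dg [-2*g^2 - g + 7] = -4*g - 1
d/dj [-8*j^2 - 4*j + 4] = -16*j - 4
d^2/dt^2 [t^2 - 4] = 2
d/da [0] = 0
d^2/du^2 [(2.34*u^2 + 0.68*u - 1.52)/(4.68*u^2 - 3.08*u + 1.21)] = (97.246656*u^3 - 279.2556*u^2 + 108.355104*u + 0.296691999999993)/(102.503232*u^6 - 202.378176*u^5 + 212.694768*u^4 - 133.866656*u^3 + 54.991596*u^2 - 13.528284*u + 1.771561)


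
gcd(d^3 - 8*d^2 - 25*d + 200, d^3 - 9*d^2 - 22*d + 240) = d^2 - 3*d - 40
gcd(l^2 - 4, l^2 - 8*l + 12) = l - 2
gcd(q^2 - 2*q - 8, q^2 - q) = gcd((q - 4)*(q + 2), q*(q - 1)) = 1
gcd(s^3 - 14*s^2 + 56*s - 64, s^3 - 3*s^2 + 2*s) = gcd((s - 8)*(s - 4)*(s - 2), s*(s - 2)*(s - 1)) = s - 2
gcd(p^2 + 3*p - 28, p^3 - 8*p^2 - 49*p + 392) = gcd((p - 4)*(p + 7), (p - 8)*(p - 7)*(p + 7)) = p + 7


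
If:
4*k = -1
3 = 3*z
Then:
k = -1/4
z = 1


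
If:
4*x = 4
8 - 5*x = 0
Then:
No Solution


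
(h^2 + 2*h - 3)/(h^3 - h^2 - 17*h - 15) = (h - 1)/(h^2 - 4*h - 5)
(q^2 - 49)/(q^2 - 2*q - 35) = (q + 7)/(q + 5)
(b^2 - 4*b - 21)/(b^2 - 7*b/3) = 3*(b^2 - 4*b - 21)/(b*(3*b - 7))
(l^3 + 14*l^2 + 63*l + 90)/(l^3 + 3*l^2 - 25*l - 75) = (l + 6)/(l - 5)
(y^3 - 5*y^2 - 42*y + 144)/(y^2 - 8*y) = y + 3 - 18/y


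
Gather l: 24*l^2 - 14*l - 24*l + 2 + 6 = 24*l^2 - 38*l + 8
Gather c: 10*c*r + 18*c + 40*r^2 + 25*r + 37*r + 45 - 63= c*(10*r + 18) + 40*r^2 + 62*r - 18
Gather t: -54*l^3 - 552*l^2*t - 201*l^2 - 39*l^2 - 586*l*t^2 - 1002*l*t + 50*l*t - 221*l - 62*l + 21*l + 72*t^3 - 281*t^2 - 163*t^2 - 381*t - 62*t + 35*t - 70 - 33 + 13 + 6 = -54*l^3 - 240*l^2 - 262*l + 72*t^3 + t^2*(-586*l - 444) + t*(-552*l^2 - 952*l - 408) - 84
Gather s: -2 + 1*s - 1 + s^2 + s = s^2 + 2*s - 3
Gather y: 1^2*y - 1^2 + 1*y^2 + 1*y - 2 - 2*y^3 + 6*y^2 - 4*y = -2*y^3 + 7*y^2 - 2*y - 3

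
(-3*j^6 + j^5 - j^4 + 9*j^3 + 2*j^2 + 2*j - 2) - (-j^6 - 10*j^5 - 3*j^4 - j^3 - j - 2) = -2*j^6 + 11*j^5 + 2*j^4 + 10*j^3 + 2*j^2 + 3*j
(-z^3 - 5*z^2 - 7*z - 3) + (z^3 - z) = -5*z^2 - 8*z - 3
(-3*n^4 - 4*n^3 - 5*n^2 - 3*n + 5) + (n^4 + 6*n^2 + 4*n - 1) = -2*n^4 - 4*n^3 + n^2 + n + 4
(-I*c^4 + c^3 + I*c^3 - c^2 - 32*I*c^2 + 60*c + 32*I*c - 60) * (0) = 0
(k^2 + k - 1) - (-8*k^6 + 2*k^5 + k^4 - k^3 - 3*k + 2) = 8*k^6 - 2*k^5 - k^4 + k^3 + k^2 + 4*k - 3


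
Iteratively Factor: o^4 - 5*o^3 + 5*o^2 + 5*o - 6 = (o - 1)*(o^3 - 4*o^2 + o + 6) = (o - 1)*(o + 1)*(o^2 - 5*o + 6) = (o - 2)*(o - 1)*(o + 1)*(o - 3)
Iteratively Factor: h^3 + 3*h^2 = (h + 3)*(h^2) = h*(h + 3)*(h)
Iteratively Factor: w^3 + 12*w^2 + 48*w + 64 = (w + 4)*(w^2 + 8*w + 16) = (w + 4)^2*(w + 4)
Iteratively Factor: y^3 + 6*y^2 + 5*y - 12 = (y + 3)*(y^2 + 3*y - 4) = (y - 1)*(y + 3)*(y + 4)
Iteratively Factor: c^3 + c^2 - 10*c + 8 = (c - 2)*(c^2 + 3*c - 4) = (c - 2)*(c - 1)*(c + 4)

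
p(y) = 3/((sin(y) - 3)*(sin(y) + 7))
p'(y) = -3*cos(y)/((sin(y) - 3)*(sin(y) + 7)^2) - 3*cos(y)/((sin(y) - 3)^2*(sin(y) + 7)) = -6*(sin(y) + 2)*cos(y)/((sin(y) - 3)^2*(sin(y) + 7)^2)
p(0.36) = -0.15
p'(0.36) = -0.03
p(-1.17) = -0.13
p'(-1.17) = -0.00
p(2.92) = -0.15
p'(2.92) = 0.03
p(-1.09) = -0.13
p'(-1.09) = -0.01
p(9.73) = -0.14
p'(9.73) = 0.02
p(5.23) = -0.13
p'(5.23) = -0.01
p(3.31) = -0.14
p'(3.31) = 0.02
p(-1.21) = -0.13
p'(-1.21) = -0.00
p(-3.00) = -0.14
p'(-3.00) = 0.02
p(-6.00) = -0.15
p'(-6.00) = -0.03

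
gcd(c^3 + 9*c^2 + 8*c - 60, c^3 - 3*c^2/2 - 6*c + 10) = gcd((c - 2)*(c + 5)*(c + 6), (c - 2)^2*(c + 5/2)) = c - 2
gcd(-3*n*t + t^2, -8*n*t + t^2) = t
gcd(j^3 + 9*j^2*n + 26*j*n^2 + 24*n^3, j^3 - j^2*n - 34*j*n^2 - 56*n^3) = j^2 + 6*j*n + 8*n^2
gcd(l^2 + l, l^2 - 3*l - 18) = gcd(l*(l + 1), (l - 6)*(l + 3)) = 1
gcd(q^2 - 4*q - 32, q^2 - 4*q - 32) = q^2 - 4*q - 32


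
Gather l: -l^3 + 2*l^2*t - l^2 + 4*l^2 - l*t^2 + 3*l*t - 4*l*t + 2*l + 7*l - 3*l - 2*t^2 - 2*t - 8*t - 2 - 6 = -l^3 + l^2*(2*t + 3) + l*(-t^2 - t + 6) - 2*t^2 - 10*t - 8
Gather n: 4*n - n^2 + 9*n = -n^2 + 13*n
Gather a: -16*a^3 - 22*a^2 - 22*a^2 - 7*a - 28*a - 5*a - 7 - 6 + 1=-16*a^3 - 44*a^2 - 40*a - 12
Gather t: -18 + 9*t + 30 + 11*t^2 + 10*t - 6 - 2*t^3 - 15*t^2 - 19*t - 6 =-2*t^3 - 4*t^2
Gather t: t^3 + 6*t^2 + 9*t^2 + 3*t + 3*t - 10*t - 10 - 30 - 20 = t^3 + 15*t^2 - 4*t - 60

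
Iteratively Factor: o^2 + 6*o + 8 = (o + 2)*(o + 4)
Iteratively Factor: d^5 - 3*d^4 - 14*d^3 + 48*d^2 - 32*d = (d - 2)*(d^4 - d^3 - 16*d^2 + 16*d) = d*(d - 2)*(d^3 - d^2 - 16*d + 16) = d*(d - 4)*(d - 2)*(d^2 + 3*d - 4) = d*(d - 4)*(d - 2)*(d - 1)*(d + 4)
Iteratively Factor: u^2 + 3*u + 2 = (u + 1)*(u + 2)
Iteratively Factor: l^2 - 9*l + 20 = (l - 4)*(l - 5)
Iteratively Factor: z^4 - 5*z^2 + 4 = (z + 2)*(z^3 - 2*z^2 - z + 2) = (z - 1)*(z + 2)*(z^2 - z - 2) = (z - 2)*(z - 1)*(z + 2)*(z + 1)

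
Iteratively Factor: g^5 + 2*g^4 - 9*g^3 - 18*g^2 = (g + 3)*(g^4 - g^3 - 6*g^2) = g*(g + 3)*(g^3 - g^2 - 6*g) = g^2*(g + 3)*(g^2 - g - 6) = g^2*(g + 2)*(g + 3)*(g - 3)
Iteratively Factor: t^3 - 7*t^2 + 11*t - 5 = (t - 5)*(t^2 - 2*t + 1) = (t - 5)*(t - 1)*(t - 1)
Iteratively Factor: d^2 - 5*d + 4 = (d - 4)*(d - 1)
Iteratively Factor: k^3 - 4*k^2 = (k)*(k^2 - 4*k) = k^2*(k - 4)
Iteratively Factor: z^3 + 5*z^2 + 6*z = (z + 2)*(z^2 + 3*z) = z*(z + 2)*(z + 3)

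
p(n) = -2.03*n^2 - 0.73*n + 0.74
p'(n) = -4.06*n - 0.73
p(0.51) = -0.16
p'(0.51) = -2.80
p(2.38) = -12.50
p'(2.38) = -10.39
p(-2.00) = -5.92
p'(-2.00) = 7.39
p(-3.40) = -20.24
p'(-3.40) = 13.07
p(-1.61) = -3.35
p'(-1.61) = 5.81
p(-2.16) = -7.15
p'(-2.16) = 8.04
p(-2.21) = -7.56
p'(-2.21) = 8.24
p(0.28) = 0.38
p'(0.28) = -1.87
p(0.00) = 0.74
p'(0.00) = -0.73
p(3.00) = -19.72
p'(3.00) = -12.91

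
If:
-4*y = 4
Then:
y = -1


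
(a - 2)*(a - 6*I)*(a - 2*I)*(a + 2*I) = a^4 - 2*a^3 - 6*I*a^3 + 4*a^2 + 12*I*a^2 - 8*a - 24*I*a + 48*I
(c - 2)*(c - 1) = c^2 - 3*c + 2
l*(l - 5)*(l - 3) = l^3 - 8*l^2 + 15*l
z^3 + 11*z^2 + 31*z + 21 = (z + 1)*(z + 3)*(z + 7)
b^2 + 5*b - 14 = (b - 2)*(b + 7)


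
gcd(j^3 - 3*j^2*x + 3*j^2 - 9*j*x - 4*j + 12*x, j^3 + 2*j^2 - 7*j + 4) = j^2 + 3*j - 4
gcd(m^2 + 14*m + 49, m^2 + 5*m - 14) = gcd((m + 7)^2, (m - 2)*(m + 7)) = m + 7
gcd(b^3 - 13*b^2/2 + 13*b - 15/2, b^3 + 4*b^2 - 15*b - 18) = b - 3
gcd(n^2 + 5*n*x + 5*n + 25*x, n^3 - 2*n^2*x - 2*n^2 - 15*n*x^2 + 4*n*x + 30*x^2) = 1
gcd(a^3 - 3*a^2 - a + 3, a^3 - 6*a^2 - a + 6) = a^2 - 1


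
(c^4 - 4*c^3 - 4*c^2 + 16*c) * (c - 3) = c^5 - 7*c^4 + 8*c^3 + 28*c^2 - 48*c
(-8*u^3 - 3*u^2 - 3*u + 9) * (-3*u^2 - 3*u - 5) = 24*u^5 + 33*u^4 + 58*u^3 - 3*u^2 - 12*u - 45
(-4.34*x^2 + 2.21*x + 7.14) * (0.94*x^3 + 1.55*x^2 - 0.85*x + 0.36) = -4.0796*x^5 - 4.6496*x^4 + 13.8261*x^3 + 7.6261*x^2 - 5.2734*x + 2.5704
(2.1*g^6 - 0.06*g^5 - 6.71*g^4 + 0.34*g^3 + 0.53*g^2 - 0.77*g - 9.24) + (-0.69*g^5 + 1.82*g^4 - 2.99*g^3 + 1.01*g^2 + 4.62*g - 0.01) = 2.1*g^6 - 0.75*g^5 - 4.89*g^4 - 2.65*g^3 + 1.54*g^2 + 3.85*g - 9.25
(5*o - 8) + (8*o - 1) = 13*o - 9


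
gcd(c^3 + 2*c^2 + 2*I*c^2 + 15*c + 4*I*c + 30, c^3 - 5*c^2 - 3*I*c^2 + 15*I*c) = c - 3*I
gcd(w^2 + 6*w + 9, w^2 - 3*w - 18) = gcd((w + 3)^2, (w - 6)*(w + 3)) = w + 3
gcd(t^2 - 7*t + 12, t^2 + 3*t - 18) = t - 3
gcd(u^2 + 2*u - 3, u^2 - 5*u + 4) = u - 1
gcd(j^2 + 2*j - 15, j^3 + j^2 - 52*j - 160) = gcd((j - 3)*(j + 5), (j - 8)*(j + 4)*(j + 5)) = j + 5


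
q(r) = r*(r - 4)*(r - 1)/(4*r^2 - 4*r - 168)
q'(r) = r*(4 - 8*r)*(r - 4)*(r - 1)/(4*r^2 - 4*r - 168)^2 + r*(r - 4)/(4*r^2 - 4*r - 168) + r*(r - 1)/(4*r^2 - 4*r - 168) + (r - 4)*(r - 1)/(4*r^2 - 4*r - 168) = (r^4 - 2*r^3 - 125*r^2 + 420*r - 168)/(4*(r^4 - 2*r^3 - 83*r^2 + 84*r + 1764))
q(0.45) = -0.01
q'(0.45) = -0.00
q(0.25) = -0.00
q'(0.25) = -0.01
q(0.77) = -0.00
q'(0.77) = 0.01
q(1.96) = 0.02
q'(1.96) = 0.03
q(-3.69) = 1.35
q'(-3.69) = -1.28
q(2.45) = 0.04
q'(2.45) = 0.02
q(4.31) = -0.04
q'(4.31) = -0.16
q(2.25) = 0.03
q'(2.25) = 0.02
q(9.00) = 3.00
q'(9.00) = -0.39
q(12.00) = 2.93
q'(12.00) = 0.13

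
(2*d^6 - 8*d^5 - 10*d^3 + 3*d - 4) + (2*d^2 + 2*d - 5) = 2*d^6 - 8*d^5 - 10*d^3 + 2*d^2 + 5*d - 9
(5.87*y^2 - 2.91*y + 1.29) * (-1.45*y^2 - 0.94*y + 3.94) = -8.5115*y^4 - 1.2983*y^3 + 23.9927*y^2 - 12.678*y + 5.0826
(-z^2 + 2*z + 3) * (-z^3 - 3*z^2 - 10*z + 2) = z^5 + z^4 + z^3 - 31*z^2 - 26*z + 6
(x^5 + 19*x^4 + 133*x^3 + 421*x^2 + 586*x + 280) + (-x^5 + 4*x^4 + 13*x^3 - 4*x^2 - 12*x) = 23*x^4 + 146*x^3 + 417*x^2 + 574*x + 280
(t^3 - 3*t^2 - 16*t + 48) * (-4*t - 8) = -4*t^4 + 4*t^3 + 88*t^2 - 64*t - 384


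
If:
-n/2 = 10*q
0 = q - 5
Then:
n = -100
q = 5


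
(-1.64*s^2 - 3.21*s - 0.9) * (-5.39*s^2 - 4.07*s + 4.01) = 8.8396*s^4 + 23.9767*s^3 + 11.3393*s^2 - 9.2091*s - 3.609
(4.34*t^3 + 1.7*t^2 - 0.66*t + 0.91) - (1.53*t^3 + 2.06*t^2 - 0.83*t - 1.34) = 2.81*t^3 - 0.36*t^2 + 0.17*t + 2.25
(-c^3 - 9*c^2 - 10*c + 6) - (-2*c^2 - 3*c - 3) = -c^3 - 7*c^2 - 7*c + 9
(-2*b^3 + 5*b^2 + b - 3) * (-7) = 14*b^3 - 35*b^2 - 7*b + 21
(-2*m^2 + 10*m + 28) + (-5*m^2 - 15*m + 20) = -7*m^2 - 5*m + 48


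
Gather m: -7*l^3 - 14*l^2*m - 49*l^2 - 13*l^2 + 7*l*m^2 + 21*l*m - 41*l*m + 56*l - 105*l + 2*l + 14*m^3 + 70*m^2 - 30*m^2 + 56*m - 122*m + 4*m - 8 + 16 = -7*l^3 - 62*l^2 - 47*l + 14*m^3 + m^2*(7*l + 40) + m*(-14*l^2 - 20*l - 62) + 8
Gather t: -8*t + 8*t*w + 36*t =t*(8*w + 28)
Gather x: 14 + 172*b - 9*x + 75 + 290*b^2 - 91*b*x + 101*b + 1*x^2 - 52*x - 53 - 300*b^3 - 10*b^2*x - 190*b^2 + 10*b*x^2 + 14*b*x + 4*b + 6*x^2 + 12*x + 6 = -300*b^3 + 100*b^2 + 277*b + x^2*(10*b + 7) + x*(-10*b^2 - 77*b - 49) + 42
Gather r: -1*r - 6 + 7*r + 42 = 6*r + 36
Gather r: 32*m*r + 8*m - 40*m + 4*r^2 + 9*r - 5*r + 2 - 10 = -32*m + 4*r^2 + r*(32*m + 4) - 8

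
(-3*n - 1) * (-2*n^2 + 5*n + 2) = 6*n^3 - 13*n^2 - 11*n - 2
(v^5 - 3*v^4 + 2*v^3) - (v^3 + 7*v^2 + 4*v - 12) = v^5 - 3*v^4 + v^3 - 7*v^2 - 4*v + 12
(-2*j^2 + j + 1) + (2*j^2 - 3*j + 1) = 2 - 2*j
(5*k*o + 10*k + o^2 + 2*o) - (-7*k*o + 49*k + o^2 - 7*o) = 12*k*o - 39*k + 9*o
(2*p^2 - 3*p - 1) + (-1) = 2*p^2 - 3*p - 2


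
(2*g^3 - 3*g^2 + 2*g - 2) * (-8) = -16*g^3 + 24*g^2 - 16*g + 16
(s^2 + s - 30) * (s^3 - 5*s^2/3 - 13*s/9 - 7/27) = s^5 - 2*s^4/3 - 298*s^3/9 + 1304*s^2/27 + 1163*s/27 + 70/9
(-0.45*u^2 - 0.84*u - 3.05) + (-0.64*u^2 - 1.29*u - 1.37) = -1.09*u^2 - 2.13*u - 4.42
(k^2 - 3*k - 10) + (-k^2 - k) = -4*k - 10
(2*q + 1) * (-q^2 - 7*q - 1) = -2*q^3 - 15*q^2 - 9*q - 1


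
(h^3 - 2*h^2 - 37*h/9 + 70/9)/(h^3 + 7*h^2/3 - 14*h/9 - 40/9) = (9*h^2 - 36*h + 35)/(9*h^2 + 3*h - 20)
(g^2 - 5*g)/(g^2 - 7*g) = (g - 5)/(g - 7)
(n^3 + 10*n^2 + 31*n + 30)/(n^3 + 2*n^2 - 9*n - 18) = (n + 5)/(n - 3)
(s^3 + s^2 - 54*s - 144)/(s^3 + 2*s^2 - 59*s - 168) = (s + 6)/(s + 7)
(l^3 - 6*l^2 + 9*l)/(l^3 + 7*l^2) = (l^2 - 6*l + 9)/(l*(l + 7))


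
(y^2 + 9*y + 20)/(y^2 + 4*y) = (y + 5)/y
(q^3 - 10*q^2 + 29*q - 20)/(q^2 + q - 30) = (q^2 - 5*q + 4)/(q + 6)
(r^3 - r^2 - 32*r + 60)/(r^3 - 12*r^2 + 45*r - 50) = (r + 6)/(r - 5)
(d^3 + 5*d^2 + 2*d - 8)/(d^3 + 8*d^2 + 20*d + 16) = (d - 1)/(d + 2)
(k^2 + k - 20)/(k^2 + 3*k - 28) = (k + 5)/(k + 7)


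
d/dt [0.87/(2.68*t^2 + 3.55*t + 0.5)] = (-4.6632*t - 3.0885)/(2.68*t^2 + 3.55*t + 0.5)^2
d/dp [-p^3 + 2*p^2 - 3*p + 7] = -3*p^2 + 4*p - 3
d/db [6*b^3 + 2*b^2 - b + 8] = 18*b^2 + 4*b - 1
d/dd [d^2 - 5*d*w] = 2*d - 5*w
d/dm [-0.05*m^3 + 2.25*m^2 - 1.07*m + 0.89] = -0.15*m^2 + 4.5*m - 1.07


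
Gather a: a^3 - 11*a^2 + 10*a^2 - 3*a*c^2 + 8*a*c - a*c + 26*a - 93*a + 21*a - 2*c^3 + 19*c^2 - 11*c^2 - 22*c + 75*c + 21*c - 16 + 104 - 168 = a^3 - a^2 + a*(-3*c^2 + 7*c - 46) - 2*c^3 + 8*c^2 + 74*c - 80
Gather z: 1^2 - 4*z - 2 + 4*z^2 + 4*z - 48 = 4*z^2 - 49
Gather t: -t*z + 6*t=t*(6 - z)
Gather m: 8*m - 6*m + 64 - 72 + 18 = 2*m + 10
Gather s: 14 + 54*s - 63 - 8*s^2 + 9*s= -8*s^2 + 63*s - 49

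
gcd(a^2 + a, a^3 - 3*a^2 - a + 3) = a + 1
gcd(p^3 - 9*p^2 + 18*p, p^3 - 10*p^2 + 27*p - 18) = p^2 - 9*p + 18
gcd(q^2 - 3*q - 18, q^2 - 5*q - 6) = q - 6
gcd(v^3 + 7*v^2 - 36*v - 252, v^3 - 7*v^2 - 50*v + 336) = v^2 + v - 42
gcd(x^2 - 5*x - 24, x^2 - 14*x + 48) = x - 8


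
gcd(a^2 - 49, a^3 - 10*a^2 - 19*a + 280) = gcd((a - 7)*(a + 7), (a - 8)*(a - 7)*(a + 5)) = a - 7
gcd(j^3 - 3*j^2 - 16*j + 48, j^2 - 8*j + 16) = j - 4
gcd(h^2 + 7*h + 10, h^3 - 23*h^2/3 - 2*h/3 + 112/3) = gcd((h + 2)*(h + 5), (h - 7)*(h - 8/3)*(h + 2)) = h + 2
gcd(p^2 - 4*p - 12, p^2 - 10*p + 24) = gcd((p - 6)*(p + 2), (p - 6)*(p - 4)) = p - 6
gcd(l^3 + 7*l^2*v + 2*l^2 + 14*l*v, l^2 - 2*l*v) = l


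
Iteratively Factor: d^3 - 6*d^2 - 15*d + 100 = (d - 5)*(d^2 - d - 20) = (d - 5)^2*(d + 4)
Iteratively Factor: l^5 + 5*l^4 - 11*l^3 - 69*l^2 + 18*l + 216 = (l + 3)*(l^4 + 2*l^3 - 17*l^2 - 18*l + 72) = (l + 3)*(l + 4)*(l^3 - 2*l^2 - 9*l + 18) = (l - 2)*(l + 3)*(l + 4)*(l^2 - 9) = (l - 3)*(l - 2)*(l + 3)*(l + 4)*(l + 3)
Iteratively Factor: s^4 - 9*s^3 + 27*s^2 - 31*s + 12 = (s - 3)*(s^3 - 6*s^2 + 9*s - 4) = (s - 3)*(s - 1)*(s^2 - 5*s + 4) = (s - 3)*(s - 1)^2*(s - 4)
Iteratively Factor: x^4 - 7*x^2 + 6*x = (x - 1)*(x^3 + x^2 - 6*x) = x*(x - 1)*(x^2 + x - 6) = x*(x - 1)*(x + 3)*(x - 2)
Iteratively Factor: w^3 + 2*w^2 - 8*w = (w - 2)*(w^2 + 4*w) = w*(w - 2)*(w + 4)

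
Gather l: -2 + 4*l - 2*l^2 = -2*l^2 + 4*l - 2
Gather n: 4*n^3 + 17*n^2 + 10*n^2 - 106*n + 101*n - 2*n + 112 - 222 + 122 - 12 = 4*n^3 + 27*n^2 - 7*n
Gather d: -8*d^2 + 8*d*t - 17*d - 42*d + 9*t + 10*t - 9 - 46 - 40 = -8*d^2 + d*(8*t - 59) + 19*t - 95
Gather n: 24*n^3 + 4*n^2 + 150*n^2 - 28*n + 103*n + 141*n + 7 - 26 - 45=24*n^3 + 154*n^2 + 216*n - 64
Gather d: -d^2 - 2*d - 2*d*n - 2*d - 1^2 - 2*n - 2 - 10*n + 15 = -d^2 + d*(-2*n - 4) - 12*n + 12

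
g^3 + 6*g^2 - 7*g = g*(g - 1)*(g + 7)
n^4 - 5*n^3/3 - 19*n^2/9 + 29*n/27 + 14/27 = (n - 7/3)*(n - 2/3)*(n + 1/3)*(n + 1)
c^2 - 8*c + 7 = (c - 7)*(c - 1)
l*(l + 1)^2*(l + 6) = l^4 + 8*l^3 + 13*l^2 + 6*l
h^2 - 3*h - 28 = (h - 7)*(h + 4)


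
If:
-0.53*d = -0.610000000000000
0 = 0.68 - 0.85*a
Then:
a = 0.80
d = 1.15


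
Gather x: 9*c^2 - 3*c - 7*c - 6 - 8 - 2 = 9*c^2 - 10*c - 16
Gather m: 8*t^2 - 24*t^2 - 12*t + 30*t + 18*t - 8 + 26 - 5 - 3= -16*t^2 + 36*t + 10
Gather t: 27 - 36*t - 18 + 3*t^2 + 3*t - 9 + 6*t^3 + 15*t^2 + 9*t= 6*t^3 + 18*t^2 - 24*t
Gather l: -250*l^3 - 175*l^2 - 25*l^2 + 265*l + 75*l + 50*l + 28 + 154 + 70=-250*l^3 - 200*l^2 + 390*l + 252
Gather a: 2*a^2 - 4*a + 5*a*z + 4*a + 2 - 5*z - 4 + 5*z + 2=2*a^2 + 5*a*z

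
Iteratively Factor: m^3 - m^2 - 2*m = (m + 1)*(m^2 - 2*m) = m*(m + 1)*(m - 2)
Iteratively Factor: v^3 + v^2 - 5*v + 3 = (v - 1)*(v^2 + 2*v - 3) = (v - 1)*(v + 3)*(v - 1)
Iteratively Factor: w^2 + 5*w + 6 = (w + 2)*(w + 3)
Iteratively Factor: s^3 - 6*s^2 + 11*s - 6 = (s - 2)*(s^2 - 4*s + 3) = (s - 2)*(s - 1)*(s - 3)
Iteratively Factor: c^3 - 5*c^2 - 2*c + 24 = (c - 3)*(c^2 - 2*c - 8) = (c - 4)*(c - 3)*(c + 2)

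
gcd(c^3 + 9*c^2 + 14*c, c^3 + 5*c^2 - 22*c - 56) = c^2 + 9*c + 14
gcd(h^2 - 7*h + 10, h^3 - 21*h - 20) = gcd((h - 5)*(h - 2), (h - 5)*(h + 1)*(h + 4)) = h - 5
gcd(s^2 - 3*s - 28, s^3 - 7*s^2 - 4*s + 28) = s - 7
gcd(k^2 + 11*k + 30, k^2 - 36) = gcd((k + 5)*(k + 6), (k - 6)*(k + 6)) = k + 6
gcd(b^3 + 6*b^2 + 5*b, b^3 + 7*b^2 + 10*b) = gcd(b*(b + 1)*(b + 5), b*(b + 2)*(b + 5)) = b^2 + 5*b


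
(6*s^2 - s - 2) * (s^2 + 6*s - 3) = 6*s^4 + 35*s^3 - 26*s^2 - 9*s + 6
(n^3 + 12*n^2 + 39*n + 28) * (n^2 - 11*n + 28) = n^5 + n^4 - 65*n^3 - 65*n^2 + 784*n + 784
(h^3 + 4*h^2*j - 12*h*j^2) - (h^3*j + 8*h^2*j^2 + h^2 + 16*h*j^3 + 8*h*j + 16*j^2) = -h^3*j + h^3 - 8*h^2*j^2 + 4*h^2*j - h^2 - 16*h*j^3 - 12*h*j^2 - 8*h*j - 16*j^2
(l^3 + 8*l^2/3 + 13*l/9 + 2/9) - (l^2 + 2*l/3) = l^3 + 5*l^2/3 + 7*l/9 + 2/9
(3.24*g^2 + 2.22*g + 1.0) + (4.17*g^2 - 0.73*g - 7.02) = 7.41*g^2 + 1.49*g - 6.02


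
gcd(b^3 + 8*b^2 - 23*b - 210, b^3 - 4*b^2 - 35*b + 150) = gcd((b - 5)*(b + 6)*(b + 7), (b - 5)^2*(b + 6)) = b^2 + b - 30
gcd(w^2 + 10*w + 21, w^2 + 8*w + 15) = w + 3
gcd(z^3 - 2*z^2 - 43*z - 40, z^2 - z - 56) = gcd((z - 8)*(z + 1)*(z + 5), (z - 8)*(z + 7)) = z - 8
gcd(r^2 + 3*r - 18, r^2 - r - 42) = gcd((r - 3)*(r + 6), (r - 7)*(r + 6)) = r + 6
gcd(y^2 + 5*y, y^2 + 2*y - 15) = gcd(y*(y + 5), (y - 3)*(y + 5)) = y + 5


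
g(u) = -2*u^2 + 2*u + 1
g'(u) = 2 - 4*u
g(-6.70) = -102.18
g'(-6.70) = 28.80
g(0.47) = 1.50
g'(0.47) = 0.12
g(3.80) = -20.28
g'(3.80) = -13.20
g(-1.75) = -8.62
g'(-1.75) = 9.00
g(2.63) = -7.57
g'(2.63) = -8.52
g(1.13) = 0.71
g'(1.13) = -2.52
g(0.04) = 1.08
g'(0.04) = 1.84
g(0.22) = 1.34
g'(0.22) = 1.12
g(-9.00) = -179.00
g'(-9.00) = 38.00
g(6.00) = -59.00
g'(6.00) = -22.00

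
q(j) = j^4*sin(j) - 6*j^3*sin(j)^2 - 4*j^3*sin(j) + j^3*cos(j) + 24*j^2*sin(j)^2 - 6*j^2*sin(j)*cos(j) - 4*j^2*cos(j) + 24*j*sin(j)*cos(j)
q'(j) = j^4*cos(j) - 12*j^3*sin(j)*cos(j) + 3*j^3*sin(j) - 4*j^3*cos(j) - 12*j^2*sin(j)^2 + 48*j^2*sin(j)*cos(j) - 8*j^2*sin(j) - 6*j^2*cos(j)^2 + 3*j^2*cos(j) + 24*j*sin(j)^2 - 12*j*sin(j)*cos(j) + 24*j*cos(j)^2 - 8*j*cos(j) + 24*sin(j)*cos(j)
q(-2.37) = 25.62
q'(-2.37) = 106.57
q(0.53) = 5.21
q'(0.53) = 19.11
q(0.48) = 4.29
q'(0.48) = 17.46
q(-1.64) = 62.98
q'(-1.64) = -24.51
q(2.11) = 15.72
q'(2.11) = -35.11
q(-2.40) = 22.43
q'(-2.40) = 105.70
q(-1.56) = 60.48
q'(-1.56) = -37.56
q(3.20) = 10.77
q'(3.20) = 40.14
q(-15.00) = -28450.08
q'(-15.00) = -18401.35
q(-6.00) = 329.93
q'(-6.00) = 2770.11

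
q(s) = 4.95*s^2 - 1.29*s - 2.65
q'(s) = 9.9*s - 1.29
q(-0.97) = 3.26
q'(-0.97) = -10.89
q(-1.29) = 7.25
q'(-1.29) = -14.06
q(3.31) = 47.31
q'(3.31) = 31.48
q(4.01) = 71.77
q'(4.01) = 38.41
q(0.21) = -2.70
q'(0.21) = 0.79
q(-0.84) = 1.93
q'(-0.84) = -9.61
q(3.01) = 38.31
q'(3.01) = 28.51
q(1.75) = 10.25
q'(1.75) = 16.04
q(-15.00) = 1130.45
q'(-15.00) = -149.79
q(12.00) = 694.67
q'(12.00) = 117.51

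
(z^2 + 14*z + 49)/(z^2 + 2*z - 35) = (z + 7)/(z - 5)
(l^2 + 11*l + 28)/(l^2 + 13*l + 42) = (l + 4)/(l + 6)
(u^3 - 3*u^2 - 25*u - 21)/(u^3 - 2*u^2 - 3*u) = (u^2 - 4*u - 21)/(u*(u - 3))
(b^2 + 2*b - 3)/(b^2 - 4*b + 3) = (b + 3)/(b - 3)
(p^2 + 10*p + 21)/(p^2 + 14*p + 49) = (p + 3)/(p + 7)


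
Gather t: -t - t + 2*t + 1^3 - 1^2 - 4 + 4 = 0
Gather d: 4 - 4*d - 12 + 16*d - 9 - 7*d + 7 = 5*d - 10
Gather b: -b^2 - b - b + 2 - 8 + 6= -b^2 - 2*b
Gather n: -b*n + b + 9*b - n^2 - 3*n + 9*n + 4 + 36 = 10*b - n^2 + n*(6 - b) + 40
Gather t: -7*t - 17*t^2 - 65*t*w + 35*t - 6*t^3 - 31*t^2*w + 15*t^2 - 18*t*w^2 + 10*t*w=-6*t^3 + t^2*(-31*w - 2) + t*(-18*w^2 - 55*w + 28)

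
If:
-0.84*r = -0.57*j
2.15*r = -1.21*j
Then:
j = 0.00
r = 0.00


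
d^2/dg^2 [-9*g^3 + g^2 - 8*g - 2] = 2 - 54*g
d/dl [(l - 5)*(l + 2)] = 2*l - 3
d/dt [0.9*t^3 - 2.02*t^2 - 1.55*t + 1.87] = 2.7*t^2 - 4.04*t - 1.55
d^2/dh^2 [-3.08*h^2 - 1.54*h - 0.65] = -6.16000000000000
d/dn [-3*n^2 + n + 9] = 1 - 6*n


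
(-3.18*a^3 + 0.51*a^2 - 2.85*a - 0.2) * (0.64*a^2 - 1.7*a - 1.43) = -2.0352*a^5 + 5.7324*a^4 + 1.8564*a^3 + 3.9877*a^2 + 4.4155*a + 0.286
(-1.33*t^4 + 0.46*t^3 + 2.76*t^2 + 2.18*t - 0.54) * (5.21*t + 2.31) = -6.9293*t^5 - 0.6757*t^4 + 15.4422*t^3 + 17.7334*t^2 + 2.2224*t - 1.2474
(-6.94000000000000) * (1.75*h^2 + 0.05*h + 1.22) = -12.145*h^2 - 0.347*h - 8.4668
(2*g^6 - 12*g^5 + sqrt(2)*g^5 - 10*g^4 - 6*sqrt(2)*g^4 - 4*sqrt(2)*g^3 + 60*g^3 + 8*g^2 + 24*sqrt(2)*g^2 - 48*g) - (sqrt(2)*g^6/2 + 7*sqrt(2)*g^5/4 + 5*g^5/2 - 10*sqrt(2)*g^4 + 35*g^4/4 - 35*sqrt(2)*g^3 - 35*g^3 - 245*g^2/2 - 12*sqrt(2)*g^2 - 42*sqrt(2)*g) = -sqrt(2)*g^6/2 + 2*g^6 - 29*g^5/2 - 3*sqrt(2)*g^5/4 - 75*g^4/4 + 4*sqrt(2)*g^4 + 31*sqrt(2)*g^3 + 95*g^3 + 36*sqrt(2)*g^2 + 261*g^2/2 - 48*g + 42*sqrt(2)*g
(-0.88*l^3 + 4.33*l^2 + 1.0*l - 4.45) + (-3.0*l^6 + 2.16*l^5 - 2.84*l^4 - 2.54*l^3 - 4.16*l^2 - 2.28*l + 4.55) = -3.0*l^6 + 2.16*l^5 - 2.84*l^4 - 3.42*l^3 + 0.17*l^2 - 1.28*l + 0.0999999999999996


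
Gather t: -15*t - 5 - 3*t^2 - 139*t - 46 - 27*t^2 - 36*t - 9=-30*t^2 - 190*t - 60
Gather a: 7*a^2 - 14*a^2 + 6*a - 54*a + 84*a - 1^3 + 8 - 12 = -7*a^2 + 36*a - 5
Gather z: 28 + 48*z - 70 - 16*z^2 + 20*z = -16*z^2 + 68*z - 42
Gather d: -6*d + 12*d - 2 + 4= 6*d + 2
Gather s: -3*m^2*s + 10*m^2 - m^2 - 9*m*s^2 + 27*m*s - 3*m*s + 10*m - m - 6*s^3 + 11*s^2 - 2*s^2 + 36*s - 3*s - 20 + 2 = 9*m^2 + 9*m - 6*s^3 + s^2*(9 - 9*m) + s*(-3*m^2 + 24*m + 33) - 18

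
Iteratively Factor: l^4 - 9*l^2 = (l)*(l^3 - 9*l) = l^2*(l^2 - 9) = l^2*(l - 3)*(l + 3)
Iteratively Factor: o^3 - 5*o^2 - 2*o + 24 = (o + 2)*(o^2 - 7*o + 12) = (o - 4)*(o + 2)*(o - 3)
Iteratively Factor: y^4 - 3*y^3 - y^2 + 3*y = (y - 3)*(y^3 - y) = (y - 3)*(y - 1)*(y^2 + y) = (y - 3)*(y - 1)*(y + 1)*(y)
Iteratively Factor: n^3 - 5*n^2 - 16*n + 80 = (n + 4)*(n^2 - 9*n + 20) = (n - 4)*(n + 4)*(n - 5)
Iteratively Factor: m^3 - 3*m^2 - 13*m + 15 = (m - 1)*(m^2 - 2*m - 15) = (m - 5)*(m - 1)*(m + 3)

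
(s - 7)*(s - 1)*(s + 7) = s^3 - s^2 - 49*s + 49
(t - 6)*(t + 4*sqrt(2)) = t^2 - 6*t + 4*sqrt(2)*t - 24*sqrt(2)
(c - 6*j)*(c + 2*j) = c^2 - 4*c*j - 12*j^2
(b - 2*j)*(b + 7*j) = b^2 + 5*b*j - 14*j^2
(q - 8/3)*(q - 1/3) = q^2 - 3*q + 8/9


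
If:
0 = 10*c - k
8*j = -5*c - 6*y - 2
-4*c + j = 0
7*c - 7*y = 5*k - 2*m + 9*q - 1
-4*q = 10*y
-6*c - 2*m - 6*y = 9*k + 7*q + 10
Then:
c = -36/611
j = -144/611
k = -360/611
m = -14659/7332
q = -275/3666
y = 55/1833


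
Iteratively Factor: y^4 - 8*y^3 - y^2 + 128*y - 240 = (y + 4)*(y^3 - 12*y^2 + 47*y - 60) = (y - 5)*(y + 4)*(y^2 - 7*y + 12) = (y - 5)*(y - 3)*(y + 4)*(y - 4)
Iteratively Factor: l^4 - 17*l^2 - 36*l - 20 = (l + 2)*(l^3 - 2*l^2 - 13*l - 10) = (l + 2)^2*(l^2 - 4*l - 5) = (l + 1)*(l + 2)^2*(l - 5)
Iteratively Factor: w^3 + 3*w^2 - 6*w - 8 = (w + 4)*(w^2 - w - 2) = (w + 1)*(w + 4)*(w - 2)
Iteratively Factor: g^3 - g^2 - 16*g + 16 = (g - 4)*(g^2 + 3*g - 4) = (g - 4)*(g - 1)*(g + 4)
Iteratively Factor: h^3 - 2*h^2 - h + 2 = (h + 1)*(h^2 - 3*h + 2) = (h - 1)*(h + 1)*(h - 2)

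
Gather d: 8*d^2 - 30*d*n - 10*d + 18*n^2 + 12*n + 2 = 8*d^2 + d*(-30*n - 10) + 18*n^2 + 12*n + 2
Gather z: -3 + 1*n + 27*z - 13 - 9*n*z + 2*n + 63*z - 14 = 3*n + z*(90 - 9*n) - 30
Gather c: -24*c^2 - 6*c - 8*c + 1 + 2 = -24*c^2 - 14*c + 3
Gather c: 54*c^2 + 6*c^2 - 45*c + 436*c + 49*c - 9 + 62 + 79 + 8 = 60*c^2 + 440*c + 140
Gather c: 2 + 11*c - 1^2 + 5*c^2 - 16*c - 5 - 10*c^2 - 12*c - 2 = -5*c^2 - 17*c - 6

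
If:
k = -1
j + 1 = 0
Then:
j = -1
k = -1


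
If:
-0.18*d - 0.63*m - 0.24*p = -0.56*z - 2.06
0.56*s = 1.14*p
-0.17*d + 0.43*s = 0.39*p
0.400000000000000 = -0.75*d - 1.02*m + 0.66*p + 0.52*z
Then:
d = -4.23505843071786*z - 40.9110816878706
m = 2.66399554813578*z + 20.4175464855218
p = -1.4833611574847*z - 14.3294149252586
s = -3.01969949916528*z - 29.1705946692764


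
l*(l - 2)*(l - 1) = l^3 - 3*l^2 + 2*l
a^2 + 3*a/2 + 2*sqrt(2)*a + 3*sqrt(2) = (a + 3/2)*(a + 2*sqrt(2))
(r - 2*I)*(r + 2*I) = r^2 + 4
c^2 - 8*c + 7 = (c - 7)*(c - 1)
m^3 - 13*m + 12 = (m - 3)*(m - 1)*(m + 4)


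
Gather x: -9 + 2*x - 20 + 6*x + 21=8*x - 8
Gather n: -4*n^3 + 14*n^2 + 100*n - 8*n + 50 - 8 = -4*n^3 + 14*n^2 + 92*n + 42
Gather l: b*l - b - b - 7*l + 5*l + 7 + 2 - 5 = -2*b + l*(b - 2) + 4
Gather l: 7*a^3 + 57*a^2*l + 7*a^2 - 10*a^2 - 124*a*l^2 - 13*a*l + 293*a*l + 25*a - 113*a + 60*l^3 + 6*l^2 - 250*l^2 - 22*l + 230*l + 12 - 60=7*a^3 - 3*a^2 - 88*a + 60*l^3 + l^2*(-124*a - 244) + l*(57*a^2 + 280*a + 208) - 48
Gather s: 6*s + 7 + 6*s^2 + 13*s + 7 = 6*s^2 + 19*s + 14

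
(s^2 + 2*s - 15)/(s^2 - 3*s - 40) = (s - 3)/(s - 8)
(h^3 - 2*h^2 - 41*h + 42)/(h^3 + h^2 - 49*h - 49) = (h^2 + 5*h - 6)/(h^2 + 8*h + 7)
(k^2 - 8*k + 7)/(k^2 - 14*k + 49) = (k - 1)/(k - 7)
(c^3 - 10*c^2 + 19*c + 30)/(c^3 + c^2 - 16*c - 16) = (c^2 - 11*c + 30)/(c^2 - 16)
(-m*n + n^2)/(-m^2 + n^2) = n/(m + n)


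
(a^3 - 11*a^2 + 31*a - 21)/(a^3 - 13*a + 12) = (a - 7)/(a + 4)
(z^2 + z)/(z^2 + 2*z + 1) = z/(z + 1)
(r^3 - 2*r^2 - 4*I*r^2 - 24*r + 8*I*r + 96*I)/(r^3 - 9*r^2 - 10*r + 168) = (r - 4*I)/(r - 7)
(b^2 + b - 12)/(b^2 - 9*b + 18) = (b + 4)/(b - 6)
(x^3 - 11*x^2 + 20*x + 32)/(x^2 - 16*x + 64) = (x^2 - 3*x - 4)/(x - 8)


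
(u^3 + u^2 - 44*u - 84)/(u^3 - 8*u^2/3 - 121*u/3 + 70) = 3*(u + 2)/(3*u - 5)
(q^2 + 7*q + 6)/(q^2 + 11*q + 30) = (q + 1)/(q + 5)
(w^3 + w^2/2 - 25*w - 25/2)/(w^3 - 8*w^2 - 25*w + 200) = (w + 1/2)/(w - 8)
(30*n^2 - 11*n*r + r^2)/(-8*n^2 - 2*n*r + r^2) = (-30*n^2 + 11*n*r - r^2)/(8*n^2 + 2*n*r - r^2)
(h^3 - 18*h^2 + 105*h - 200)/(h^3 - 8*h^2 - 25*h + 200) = (h - 5)/(h + 5)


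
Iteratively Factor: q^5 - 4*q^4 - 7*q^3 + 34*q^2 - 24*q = (q + 3)*(q^4 - 7*q^3 + 14*q^2 - 8*q) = (q - 2)*(q + 3)*(q^3 - 5*q^2 + 4*q) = (q - 2)*(q - 1)*(q + 3)*(q^2 - 4*q) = q*(q - 2)*(q - 1)*(q + 3)*(q - 4)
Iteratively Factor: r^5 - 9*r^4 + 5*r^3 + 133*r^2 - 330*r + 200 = (r + 4)*(r^4 - 13*r^3 + 57*r^2 - 95*r + 50) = (r - 1)*(r + 4)*(r^3 - 12*r^2 + 45*r - 50) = (r - 5)*(r - 1)*(r + 4)*(r^2 - 7*r + 10) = (r - 5)*(r - 2)*(r - 1)*(r + 4)*(r - 5)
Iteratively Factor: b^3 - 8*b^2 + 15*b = (b)*(b^2 - 8*b + 15) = b*(b - 5)*(b - 3)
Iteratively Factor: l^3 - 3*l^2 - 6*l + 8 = (l - 1)*(l^2 - 2*l - 8) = (l - 1)*(l + 2)*(l - 4)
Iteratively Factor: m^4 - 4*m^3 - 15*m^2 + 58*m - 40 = (m - 5)*(m^3 + m^2 - 10*m + 8) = (m - 5)*(m + 4)*(m^2 - 3*m + 2) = (m - 5)*(m - 2)*(m + 4)*(m - 1)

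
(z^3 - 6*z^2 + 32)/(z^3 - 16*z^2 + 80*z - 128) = (z + 2)/(z - 8)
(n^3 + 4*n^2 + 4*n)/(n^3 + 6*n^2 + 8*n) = (n + 2)/(n + 4)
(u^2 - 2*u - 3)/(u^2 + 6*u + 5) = (u - 3)/(u + 5)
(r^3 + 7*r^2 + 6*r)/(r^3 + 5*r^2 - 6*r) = (r + 1)/(r - 1)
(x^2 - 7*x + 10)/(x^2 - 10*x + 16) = (x - 5)/(x - 8)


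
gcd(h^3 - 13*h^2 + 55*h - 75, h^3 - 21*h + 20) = 1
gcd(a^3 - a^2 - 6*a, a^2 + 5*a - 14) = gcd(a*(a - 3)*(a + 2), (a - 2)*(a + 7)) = 1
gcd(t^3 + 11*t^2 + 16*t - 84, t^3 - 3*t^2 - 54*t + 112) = t^2 + 5*t - 14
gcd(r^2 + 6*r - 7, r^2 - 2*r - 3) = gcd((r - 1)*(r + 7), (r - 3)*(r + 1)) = 1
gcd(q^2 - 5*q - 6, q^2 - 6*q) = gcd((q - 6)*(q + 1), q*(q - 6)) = q - 6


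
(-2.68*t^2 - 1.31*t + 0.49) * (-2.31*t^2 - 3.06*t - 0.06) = 6.1908*t^4 + 11.2269*t^3 + 3.0375*t^2 - 1.4208*t - 0.0294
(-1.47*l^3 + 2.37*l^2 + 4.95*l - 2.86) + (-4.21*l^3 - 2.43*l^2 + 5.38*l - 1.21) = -5.68*l^3 - 0.0600000000000001*l^2 + 10.33*l - 4.07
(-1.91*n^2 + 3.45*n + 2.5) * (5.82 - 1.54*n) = 2.9414*n^3 - 16.4292*n^2 + 16.229*n + 14.55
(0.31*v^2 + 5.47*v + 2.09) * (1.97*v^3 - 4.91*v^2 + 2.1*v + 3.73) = 0.6107*v^5 + 9.2538*v^4 - 22.0894*v^3 + 2.3814*v^2 + 24.7921*v + 7.7957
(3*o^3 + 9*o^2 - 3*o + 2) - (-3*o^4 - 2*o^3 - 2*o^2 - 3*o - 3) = 3*o^4 + 5*o^3 + 11*o^2 + 5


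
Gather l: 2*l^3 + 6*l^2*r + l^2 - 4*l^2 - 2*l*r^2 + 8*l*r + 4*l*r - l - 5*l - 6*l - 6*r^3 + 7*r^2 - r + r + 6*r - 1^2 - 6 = 2*l^3 + l^2*(6*r - 3) + l*(-2*r^2 + 12*r - 12) - 6*r^3 + 7*r^2 + 6*r - 7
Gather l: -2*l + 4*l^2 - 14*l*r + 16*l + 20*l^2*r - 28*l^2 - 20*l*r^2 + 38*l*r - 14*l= l^2*(20*r - 24) + l*(-20*r^2 + 24*r)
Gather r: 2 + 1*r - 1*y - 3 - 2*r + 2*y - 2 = -r + y - 3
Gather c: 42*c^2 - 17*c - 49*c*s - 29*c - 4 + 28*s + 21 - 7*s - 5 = 42*c^2 + c*(-49*s - 46) + 21*s + 12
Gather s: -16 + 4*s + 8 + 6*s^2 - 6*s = 6*s^2 - 2*s - 8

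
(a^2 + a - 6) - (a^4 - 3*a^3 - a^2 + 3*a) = -a^4 + 3*a^3 + 2*a^2 - 2*a - 6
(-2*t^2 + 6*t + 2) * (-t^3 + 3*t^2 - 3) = 2*t^5 - 12*t^4 + 16*t^3 + 12*t^2 - 18*t - 6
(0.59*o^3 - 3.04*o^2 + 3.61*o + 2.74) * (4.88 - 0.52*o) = -0.3068*o^4 + 4.46*o^3 - 16.7124*o^2 + 16.192*o + 13.3712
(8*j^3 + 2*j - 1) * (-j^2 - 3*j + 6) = -8*j^5 - 24*j^4 + 46*j^3 - 5*j^2 + 15*j - 6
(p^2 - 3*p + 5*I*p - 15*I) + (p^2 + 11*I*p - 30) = 2*p^2 - 3*p + 16*I*p - 30 - 15*I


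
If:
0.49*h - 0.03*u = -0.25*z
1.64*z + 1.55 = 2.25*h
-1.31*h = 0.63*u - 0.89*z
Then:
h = 0.23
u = -1.37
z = -0.62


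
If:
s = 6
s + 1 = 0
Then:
No Solution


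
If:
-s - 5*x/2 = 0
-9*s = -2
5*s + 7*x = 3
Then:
No Solution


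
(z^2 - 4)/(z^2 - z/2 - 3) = 2*(z + 2)/(2*z + 3)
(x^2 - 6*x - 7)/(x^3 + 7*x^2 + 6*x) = (x - 7)/(x*(x + 6))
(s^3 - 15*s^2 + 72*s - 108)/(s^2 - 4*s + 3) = (s^2 - 12*s + 36)/(s - 1)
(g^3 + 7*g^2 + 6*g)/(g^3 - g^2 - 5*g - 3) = g*(g + 6)/(g^2 - 2*g - 3)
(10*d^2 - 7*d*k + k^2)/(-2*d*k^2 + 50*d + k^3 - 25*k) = (-5*d + k)/(k^2 - 25)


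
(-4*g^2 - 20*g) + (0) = -4*g^2 - 20*g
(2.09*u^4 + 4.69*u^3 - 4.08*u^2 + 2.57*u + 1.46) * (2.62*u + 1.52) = 5.4758*u^5 + 15.4646*u^4 - 3.5608*u^3 + 0.5318*u^2 + 7.7316*u + 2.2192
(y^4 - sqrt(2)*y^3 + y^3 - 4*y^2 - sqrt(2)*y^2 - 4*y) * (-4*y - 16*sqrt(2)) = -4*y^5 - 12*sqrt(2)*y^4 - 4*y^4 - 12*sqrt(2)*y^3 + 48*y^3 + 48*y^2 + 64*sqrt(2)*y^2 + 64*sqrt(2)*y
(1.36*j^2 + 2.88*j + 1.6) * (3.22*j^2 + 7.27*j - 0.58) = 4.3792*j^4 + 19.1608*j^3 + 25.3008*j^2 + 9.9616*j - 0.928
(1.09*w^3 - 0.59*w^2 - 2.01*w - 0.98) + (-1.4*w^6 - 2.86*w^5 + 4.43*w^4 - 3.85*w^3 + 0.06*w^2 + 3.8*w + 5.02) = -1.4*w^6 - 2.86*w^5 + 4.43*w^4 - 2.76*w^3 - 0.53*w^2 + 1.79*w + 4.04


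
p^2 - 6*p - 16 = (p - 8)*(p + 2)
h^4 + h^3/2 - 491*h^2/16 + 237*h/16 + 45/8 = (h - 5)*(h - 3/4)*(h + 1/4)*(h + 6)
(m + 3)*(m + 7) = m^2 + 10*m + 21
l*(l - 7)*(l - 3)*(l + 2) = l^4 - 8*l^3 + l^2 + 42*l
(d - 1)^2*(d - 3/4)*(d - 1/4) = d^4 - 3*d^3 + 51*d^2/16 - 11*d/8 + 3/16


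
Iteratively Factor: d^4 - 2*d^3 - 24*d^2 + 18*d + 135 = (d - 3)*(d^3 + d^2 - 21*d - 45) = (d - 3)*(d + 3)*(d^2 - 2*d - 15) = (d - 3)*(d + 3)^2*(d - 5)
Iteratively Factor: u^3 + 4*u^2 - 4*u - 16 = (u + 2)*(u^2 + 2*u - 8) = (u - 2)*(u + 2)*(u + 4)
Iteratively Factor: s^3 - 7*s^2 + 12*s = (s)*(s^2 - 7*s + 12) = s*(s - 4)*(s - 3)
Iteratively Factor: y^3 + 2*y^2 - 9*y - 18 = (y - 3)*(y^2 + 5*y + 6) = (y - 3)*(y + 2)*(y + 3)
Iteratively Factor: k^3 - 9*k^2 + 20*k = (k - 5)*(k^2 - 4*k) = k*(k - 5)*(k - 4)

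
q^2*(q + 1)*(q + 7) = q^4 + 8*q^3 + 7*q^2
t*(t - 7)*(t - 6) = t^3 - 13*t^2 + 42*t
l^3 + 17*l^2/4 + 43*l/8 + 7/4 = (l + 1/2)*(l + 7/4)*(l + 2)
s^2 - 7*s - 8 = (s - 8)*(s + 1)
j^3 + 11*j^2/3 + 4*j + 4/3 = (j + 2/3)*(j + 1)*(j + 2)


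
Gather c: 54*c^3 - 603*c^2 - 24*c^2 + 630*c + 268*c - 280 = 54*c^3 - 627*c^2 + 898*c - 280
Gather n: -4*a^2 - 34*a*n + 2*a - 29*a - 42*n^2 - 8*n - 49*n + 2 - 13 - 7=-4*a^2 - 27*a - 42*n^2 + n*(-34*a - 57) - 18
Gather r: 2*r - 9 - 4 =2*r - 13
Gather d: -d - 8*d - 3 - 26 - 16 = -9*d - 45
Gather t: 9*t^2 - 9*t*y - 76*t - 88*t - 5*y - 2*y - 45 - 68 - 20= 9*t^2 + t*(-9*y - 164) - 7*y - 133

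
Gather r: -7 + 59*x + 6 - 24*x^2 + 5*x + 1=-24*x^2 + 64*x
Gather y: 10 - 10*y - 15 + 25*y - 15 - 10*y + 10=5*y - 10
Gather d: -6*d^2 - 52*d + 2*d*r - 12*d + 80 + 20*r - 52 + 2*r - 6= -6*d^2 + d*(2*r - 64) + 22*r + 22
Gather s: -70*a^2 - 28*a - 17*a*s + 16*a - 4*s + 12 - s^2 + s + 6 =-70*a^2 - 12*a - s^2 + s*(-17*a - 3) + 18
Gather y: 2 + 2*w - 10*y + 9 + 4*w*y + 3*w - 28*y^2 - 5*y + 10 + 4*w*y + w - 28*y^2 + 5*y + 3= 6*w - 56*y^2 + y*(8*w - 10) + 24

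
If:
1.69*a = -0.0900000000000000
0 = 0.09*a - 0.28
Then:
No Solution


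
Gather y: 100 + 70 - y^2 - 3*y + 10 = -y^2 - 3*y + 180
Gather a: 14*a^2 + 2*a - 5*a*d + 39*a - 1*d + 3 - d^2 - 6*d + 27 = 14*a^2 + a*(41 - 5*d) - d^2 - 7*d + 30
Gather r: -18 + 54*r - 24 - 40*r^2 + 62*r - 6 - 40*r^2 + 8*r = -80*r^2 + 124*r - 48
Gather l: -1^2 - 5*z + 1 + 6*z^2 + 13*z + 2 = 6*z^2 + 8*z + 2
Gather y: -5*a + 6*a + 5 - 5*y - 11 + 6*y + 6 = a + y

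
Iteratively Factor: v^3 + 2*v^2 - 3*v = (v + 3)*(v^2 - v) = (v - 1)*(v + 3)*(v)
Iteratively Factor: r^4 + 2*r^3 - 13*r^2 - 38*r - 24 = (r + 2)*(r^3 - 13*r - 12) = (r + 1)*(r + 2)*(r^2 - r - 12) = (r - 4)*(r + 1)*(r + 2)*(r + 3)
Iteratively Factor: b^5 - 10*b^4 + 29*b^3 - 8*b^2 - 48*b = (b - 4)*(b^4 - 6*b^3 + 5*b^2 + 12*b) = b*(b - 4)*(b^3 - 6*b^2 + 5*b + 12) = b*(b - 4)*(b - 3)*(b^2 - 3*b - 4) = b*(b - 4)*(b - 3)*(b + 1)*(b - 4)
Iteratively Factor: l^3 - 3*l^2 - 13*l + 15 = (l + 3)*(l^2 - 6*l + 5) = (l - 5)*(l + 3)*(l - 1)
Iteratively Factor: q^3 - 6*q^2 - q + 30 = (q + 2)*(q^2 - 8*q + 15) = (q - 5)*(q + 2)*(q - 3)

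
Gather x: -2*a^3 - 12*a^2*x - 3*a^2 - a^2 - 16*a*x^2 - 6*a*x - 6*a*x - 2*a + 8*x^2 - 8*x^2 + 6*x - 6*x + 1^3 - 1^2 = -2*a^3 - 4*a^2 - 16*a*x^2 - 2*a + x*(-12*a^2 - 12*a)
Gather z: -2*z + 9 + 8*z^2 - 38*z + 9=8*z^2 - 40*z + 18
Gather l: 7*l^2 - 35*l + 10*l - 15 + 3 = 7*l^2 - 25*l - 12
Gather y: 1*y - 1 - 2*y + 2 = 1 - y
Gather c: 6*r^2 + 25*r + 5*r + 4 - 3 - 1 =6*r^2 + 30*r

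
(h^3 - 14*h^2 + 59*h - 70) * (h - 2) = h^4 - 16*h^3 + 87*h^2 - 188*h + 140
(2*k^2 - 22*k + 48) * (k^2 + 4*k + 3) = 2*k^4 - 14*k^3 - 34*k^2 + 126*k + 144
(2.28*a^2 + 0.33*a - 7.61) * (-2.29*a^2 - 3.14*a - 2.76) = -5.2212*a^4 - 7.9149*a^3 + 10.0979*a^2 + 22.9846*a + 21.0036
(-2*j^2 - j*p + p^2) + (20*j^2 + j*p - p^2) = 18*j^2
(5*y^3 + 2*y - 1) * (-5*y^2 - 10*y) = -25*y^5 - 50*y^4 - 10*y^3 - 15*y^2 + 10*y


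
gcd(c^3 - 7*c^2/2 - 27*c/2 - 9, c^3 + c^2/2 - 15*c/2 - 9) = c + 3/2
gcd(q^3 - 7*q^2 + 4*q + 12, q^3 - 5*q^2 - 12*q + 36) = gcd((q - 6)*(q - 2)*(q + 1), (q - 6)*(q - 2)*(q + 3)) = q^2 - 8*q + 12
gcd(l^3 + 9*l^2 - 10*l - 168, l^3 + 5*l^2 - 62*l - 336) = l^2 + 13*l + 42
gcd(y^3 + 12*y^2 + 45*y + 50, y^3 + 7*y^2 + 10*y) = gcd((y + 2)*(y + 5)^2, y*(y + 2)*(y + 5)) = y^2 + 7*y + 10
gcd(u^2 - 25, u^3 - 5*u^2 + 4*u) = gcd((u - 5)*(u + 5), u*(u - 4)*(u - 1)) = 1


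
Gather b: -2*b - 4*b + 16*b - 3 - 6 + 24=10*b + 15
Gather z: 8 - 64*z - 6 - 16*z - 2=-80*z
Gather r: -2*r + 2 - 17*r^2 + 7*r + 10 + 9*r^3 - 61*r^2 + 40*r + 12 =9*r^3 - 78*r^2 + 45*r + 24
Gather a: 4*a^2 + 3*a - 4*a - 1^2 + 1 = 4*a^2 - a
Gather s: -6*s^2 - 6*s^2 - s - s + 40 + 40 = -12*s^2 - 2*s + 80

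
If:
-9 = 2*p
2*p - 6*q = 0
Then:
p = -9/2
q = -3/2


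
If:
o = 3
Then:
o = 3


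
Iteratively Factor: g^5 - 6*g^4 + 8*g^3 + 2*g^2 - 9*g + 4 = (g - 1)*(g^4 - 5*g^3 + 3*g^2 + 5*g - 4) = (g - 1)*(g + 1)*(g^3 - 6*g^2 + 9*g - 4) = (g - 1)^2*(g + 1)*(g^2 - 5*g + 4) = (g - 4)*(g - 1)^2*(g + 1)*(g - 1)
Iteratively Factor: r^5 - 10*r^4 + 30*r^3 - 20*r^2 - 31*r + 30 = (r + 1)*(r^4 - 11*r^3 + 41*r^2 - 61*r + 30) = (r - 2)*(r + 1)*(r^3 - 9*r^2 + 23*r - 15) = (r - 3)*(r - 2)*(r + 1)*(r^2 - 6*r + 5) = (r - 3)*(r - 2)*(r - 1)*(r + 1)*(r - 5)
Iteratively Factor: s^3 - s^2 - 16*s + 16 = (s + 4)*(s^2 - 5*s + 4) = (s - 4)*(s + 4)*(s - 1)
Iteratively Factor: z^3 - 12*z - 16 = (z - 4)*(z^2 + 4*z + 4) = (z - 4)*(z + 2)*(z + 2)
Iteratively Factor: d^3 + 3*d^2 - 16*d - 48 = (d - 4)*(d^2 + 7*d + 12) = (d - 4)*(d + 3)*(d + 4)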